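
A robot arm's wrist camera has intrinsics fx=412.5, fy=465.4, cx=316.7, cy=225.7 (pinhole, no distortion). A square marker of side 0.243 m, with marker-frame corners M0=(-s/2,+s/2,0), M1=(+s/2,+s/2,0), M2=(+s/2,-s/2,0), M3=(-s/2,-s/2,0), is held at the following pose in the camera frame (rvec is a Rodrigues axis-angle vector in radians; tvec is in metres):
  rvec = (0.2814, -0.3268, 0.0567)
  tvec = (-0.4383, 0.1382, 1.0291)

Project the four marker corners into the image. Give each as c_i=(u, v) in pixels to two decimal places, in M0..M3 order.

Intrinsics K: fx=412.5, fy=465.4, cx=316.7, cy=225.7
Marker side s = 0.243 m; corners in marker frame (Z=0):
  M0 = (-0.1215, +0.1215, 0)
  M1 = (+0.1215, +0.1215, 0)
  M2 = (+0.1215, -0.1215, 0)
  M3 = (-0.1215, -0.1215, 0)
rvec = (0.2814, -0.3268, 0.0567), |rvec| = θ = 0.43497 rad = 24.922°
Rodrigues: sinθ=0.42138, 1−cosθ=0.09312; R = I + sinθ·[k]× + (1−cosθ)·[k]×²:
    [+0.94586 -0.10019 -0.30874]
    [+0.00967 +0.95945 -0.28173]
    [+0.32444 +0.26349 +0.90846]
t = (-0.4383, 0.1382, 1.0291) m
M0: Pc = R·M0+t = (-0.56539, +0.25360, +1.02169); u = 412.5·(-0.56539)/1.02169 + 316.7 = 88.4270, v = 465.4·(+0.25360)/1.02169 + 225.7 = 341.2184
M1: Pc = R·M1+t = (-0.33555, +0.25595, +1.10053); u = 412.5·(-0.33555)/1.10053 + 316.7 = 190.9292, v = 465.4·(+0.25595)/1.10053 + 225.7 = 333.9364
M2: Pc = R·M2+t = (-0.31121, +0.02280, +1.03651); u = 412.5·(-0.31121)/1.03651 + 316.7 = 192.8490, v = 465.4·(+0.02280)/1.03651 + 225.7 = 235.9384
M3: Pc = R·M3+t = (-0.54105, +0.02045, +0.95767); u = 412.5·(-0.54105)/0.95767 + 316.7 = 83.6516, v = 465.4·(+0.02045)/0.95767 + 225.7 = 235.6395

c0=(88.43, 341.22) c1=(190.93, 333.94) c2=(192.85, 235.94) c3=(83.65, 235.64)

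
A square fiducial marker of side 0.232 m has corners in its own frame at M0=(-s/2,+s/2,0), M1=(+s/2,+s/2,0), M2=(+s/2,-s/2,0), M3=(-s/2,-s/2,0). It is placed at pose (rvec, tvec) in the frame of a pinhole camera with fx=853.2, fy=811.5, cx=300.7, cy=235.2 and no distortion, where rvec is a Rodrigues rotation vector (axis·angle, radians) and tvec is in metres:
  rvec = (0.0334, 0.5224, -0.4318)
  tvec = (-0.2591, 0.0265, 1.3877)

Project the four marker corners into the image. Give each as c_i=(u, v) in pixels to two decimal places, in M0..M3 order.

c0=(121.12, 335.48) c1=(222.32, 288.41) c2=(163.13, 159.86) c3=(67.81, 216.40)

Intrinsics K: fx=853.2, fy=811.5, cx=300.7, cy=235.2
Marker side s = 0.232 m; corners in marker frame (Z=0):
  M0 = (-0.1160, +0.1160, 0)
  M1 = (+0.1160, +0.1160, 0)
  M2 = (+0.1160, -0.1160, 0)
  M3 = (-0.1160, -0.1160, 0)
rvec = (0.0334, 0.5224, -0.4318), |rvec| = θ = 0.67858 rad = 38.880°
Rodrigues: sinθ=0.62769, 1−cosθ=0.22153; R = I + sinθ·[k]× + (1−cosθ)·[k]×²:
    [+0.77900 +0.40781 +0.47628]
    [-0.39102 +0.90976 -0.13942]
    [-0.49016 -0.07763 +0.86817]
t = (-0.2591, 0.0265, 1.3877) m
M0: Pc = R·M0+t = (-0.30216, +0.17739, +1.43555); u = 853.2·(-0.30216)/1.43555 + 300.7 = 121.1167, v = 811.5·(+0.17739)/1.43555 + 235.2 = 335.4767
M1: Pc = R·M1+t = (-0.12143, +0.08667, +1.32184); u = 853.2·(-0.12143)/1.32184 + 300.7 = 222.3213, v = 811.5·(+0.08667)/1.32184 + 235.2 = 288.4106
M2: Pc = R·M2+t = (-0.21604, -0.12439, +1.33985); u = 853.2·(-0.21604)/1.33985 + 300.7 = 163.1269, v = 811.5·(-0.12439)/1.33985 + 235.2 = 159.8607
M3: Pc = R·M3+t = (-0.39677, -0.03367, +1.45356); u = 853.2·(-0.39677)/1.45356 + 300.7 = 67.8072, v = 811.5·(-0.03367)/1.45356 + 235.2 = 216.4006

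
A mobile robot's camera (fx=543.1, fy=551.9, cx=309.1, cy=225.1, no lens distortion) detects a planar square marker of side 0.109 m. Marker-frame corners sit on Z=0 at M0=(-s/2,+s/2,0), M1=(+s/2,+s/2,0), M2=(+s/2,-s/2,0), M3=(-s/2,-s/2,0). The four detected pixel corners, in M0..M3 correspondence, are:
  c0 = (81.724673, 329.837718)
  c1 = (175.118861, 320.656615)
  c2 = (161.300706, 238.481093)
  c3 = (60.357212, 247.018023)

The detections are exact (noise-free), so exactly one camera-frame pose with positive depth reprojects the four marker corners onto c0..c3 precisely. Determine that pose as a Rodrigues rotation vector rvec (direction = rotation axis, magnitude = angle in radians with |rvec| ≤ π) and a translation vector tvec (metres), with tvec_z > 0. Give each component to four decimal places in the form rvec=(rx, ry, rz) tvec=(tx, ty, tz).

Intrinsics K: fx=543.1, fy=551.9, cx=309.1, cy=225.1
Marker side s = 0.109 m; corners in marker frame (Z=0):
  M0 = (-0.0545, +0.0545, 0)
  M1 = (+0.0545, +0.0545, 0)
  M2 = (+0.0545, -0.0545, 0)
  M3 = (-0.0545, -0.0545, 0)
Detected image corners:
  c0 = (81.724673, 329.837718) px
  c1 = (175.118861, 320.656615) px
  c2 = (161.300706, 238.481093) px
  c3 = (60.357212, 247.018023) px
Planar DLT: solve 8×8 A·h = b for H (H[2,2]=1):
  H  [+907.54949 +243.24562 +120.33933]
  H  [-40.10615 +951.78894 +285.50648]
  H  [+0.14535 +0.68646 +1.00000]
B = K⁻¹H; ‖b₁‖=1.600414, ‖b₂‖=1.600414; λ = 2/(‖b₁‖+‖b₂‖) = 0.624838, sign → tz>0 ⇒ λ=+0.624838
r₁ = λ·B[:,0] = (+0.99245,-0.08245,+0.09082); r₂ = λ·B[:,1] = (+0.03574,+0.90263,+0.42893)
r₃ = r₁×r₂ = (-0.11734,-0.42244,+0.89876); SVD([r₁ r₂ r₃]) → R = UVᵀ:
  R  [+0.99245 +0.03574 -0.11734]
  R  [-0.08245 +0.90263 -0.42244]
  R  [+0.09082 +0.42893 +0.89876]
t = (-0.21717, +0.06839, +0.62484) m
tr R = 2.793843; θ = arccos((tr R − 1)/2) = 0.458039 rad = 26.244°
axis k = ((R−Rᵀ)₃₂, (R−Rᵀ)₁₃, (R−Rᵀ)₂₁) / (2 sinθ) = (+0.962672, -0.235379, -0.133636)
rvec = θ·k = (+0.440941, -0.107813, -0.061210)

rvec=(0.4409, -0.1078, -0.0612) tvec=(-0.2172, 0.0684, 0.6248)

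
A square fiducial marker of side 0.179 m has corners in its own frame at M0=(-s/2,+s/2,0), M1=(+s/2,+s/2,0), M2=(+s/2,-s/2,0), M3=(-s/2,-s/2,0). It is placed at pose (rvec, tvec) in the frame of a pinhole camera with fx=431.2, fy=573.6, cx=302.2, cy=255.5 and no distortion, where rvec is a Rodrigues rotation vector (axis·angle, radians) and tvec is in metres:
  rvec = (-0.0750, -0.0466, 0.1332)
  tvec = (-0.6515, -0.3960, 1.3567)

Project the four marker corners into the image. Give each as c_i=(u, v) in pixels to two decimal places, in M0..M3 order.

c0=(61.35, 119.32) c1=(119.13, 130.26) c2=(128.39, 57.32) c3=(71.25, 46.09)

Intrinsics K: fx=431.2, fy=573.6, cx=302.2, cy=255.5
Marker side s = 0.179 m; corners in marker frame (Z=0):
  M0 = (-0.0895, +0.0895, 0)
  M1 = (+0.0895, +0.0895, 0)
  M2 = (+0.0895, -0.0895, 0)
  M3 = (-0.0895, -0.0895, 0)
rvec = (-0.0750, -0.0466, 0.1332), |rvec| = θ = 0.15981 rad = 9.156°
Rodrigues: sinθ=0.15913, 1−cosθ=0.01274; R = I + sinθ·[k]× + (1−cosθ)·[k]×²:
    [+0.99006 -0.13089 -0.05139]
    [+0.13438 +0.98834 +0.07158]
    [+0.04142 -0.07778 +0.99611]
t = (-0.6515, -0.3960, 1.3567) m
M0: Pc = R·M0+t = (-0.75183, -0.31957, +1.34603); u = 431.2·(-0.75183)/1.34603 + 302.2 = 61.3535, v = 573.6·(-0.31957)/1.34603 + 255.5 = 119.3179
M1: Pc = R·M1+t = (-0.57460, -0.29552, +1.35345); u = 431.2·(-0.57460)/1.35345 + 302.2 = 119.1345, v = 573.6·(-0.29552)/1.35345 + 255.5 = 130.2579
M2: Pc = R·M2+t = (-0.55117, -0.47243, +1.36737); u = 431.2·(-0.55117)/1.36737 + 302.2 = 128.3869, v = 573.6·(-0.47243)/1.36737 + 255.5 = 57.3195
M3: Pc = R·M3+t = (-0.72840, -0.49648, +1.35995); u = 431.2·(-0.72840)/1.35995 + 302.2 = 71.2478, v = 573.6·(-0.49648)/1.35995 + 255.5 = 46.0938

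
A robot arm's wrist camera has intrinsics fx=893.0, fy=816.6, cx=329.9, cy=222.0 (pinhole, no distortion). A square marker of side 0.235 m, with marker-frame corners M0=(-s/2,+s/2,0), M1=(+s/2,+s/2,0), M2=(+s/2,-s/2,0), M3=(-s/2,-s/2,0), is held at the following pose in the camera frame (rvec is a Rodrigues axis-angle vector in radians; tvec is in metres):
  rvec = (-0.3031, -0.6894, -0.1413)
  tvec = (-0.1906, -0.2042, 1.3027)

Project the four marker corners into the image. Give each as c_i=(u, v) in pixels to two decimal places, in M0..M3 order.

Intrinsics K: fx=893.0, fy=816.6, cx=329.9, cy=222.0
Marker side s = 0.235 m; corners in marker frame (Z=0):
  M0 = (-0.1175, +0.1175, 0)
  M1 = (+0.1175, +0.1175, 0)
  M2 = (+0.1175, -0.1175, 0)
  M3 = (-0.1175, -0.1175, 0)
rvec = (-0.3031, -0.6894, -0.1413), |rvec| = θ = 0.76623 rad = 43.902°
Rodrigues: sinθ=0.69342, 1−cosθ=0.27947; R = I + sinθ·[k]× + (1−cosθ)·[k]×²:
    [+0.76426 +0.22734 -0.60351]
    [-0.02841 +0.94677 +0.32067]
    [+0.64428 -0.22793 +0.73003]
t = (-0.1906, -0.2042, 1.3027) m
M0: Pc = R·M0+t = (-0.25369, -0.08962, +1.20022); u = 893.0·(-0.25369)/1.20022 + 329.9 = 141.1475, v = 816.6·(-0.08962)/1.20022 + 222.0 = 161.0265
M1: Pc = R·M1+t = (-0.07409, -0.09629, +1.35162); u = 893.0·(-0.07409)/1.35162 + 329.9 = 280.9517, v = 816.6·(-0.09629)/1.35162 + 222.0 = 163.8233
M2: Pc = R·M2+t = (-0.12751, -0.31878, +1.40518); u = 893.0·(-0.12751)/1.40518 + 329.9 = 248.8658, v = 816.6·(-0.31878)/1.40518 + 222.0 = 36.7446
M3: Pc = R·M3+t = (-0.30711, -0.31211, +1.25378); u = 893.0·(-0.30711)/1.25378 + 329.9 = 111.1597, v = 816.6·(-0.31211)/1.25378 + 222.0 = 18.7213

c0=(141.15, 161.03) c1=(280.95, 163.82) c2=(248.87, 36.74) c3=(111.16, 18.72)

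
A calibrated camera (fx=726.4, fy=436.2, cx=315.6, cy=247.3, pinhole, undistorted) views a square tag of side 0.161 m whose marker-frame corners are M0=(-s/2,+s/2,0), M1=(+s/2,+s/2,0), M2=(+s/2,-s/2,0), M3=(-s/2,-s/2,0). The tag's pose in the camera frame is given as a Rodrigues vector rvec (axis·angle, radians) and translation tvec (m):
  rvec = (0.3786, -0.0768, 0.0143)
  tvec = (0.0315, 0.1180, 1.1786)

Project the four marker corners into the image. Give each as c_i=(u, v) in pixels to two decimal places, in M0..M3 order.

Intrinsics K: fx=726.4, fy=436.2, cx=315.6, cy=247.3
Marker side s = 0.161 m; corners in marker frame (Z=0):
  M0 = (-0.0805, +0.0805, 0)
  M1 = (+0.0805, +0.0805, 0)
  M2 = (+0.0805, -0.0805, 0)
  M3 = (-0.0805, -0.0805, 0)
rvec = (0.3786, -0.0768, 0.0143), |rvec| = θ = 0.38658 rad = 22.149°
Rodrigues: sinθ=0.37702, 1−cosθ=0.07379; R = I + sinθ·[k]× + (1−cosθ)·[k]×²:
    [+0.99699 -0.02830 -0.07223]
    [-0.00041 +0.92912 -0.36978]
    [+0.07757 +0.36870 +0.92631]
t = (0.0315, 0.1180, 1.1786) m
M0: Pc = R·M0+t = (-0.05104, +0.19283, +1.20204); u = 726.4·(-0.05104)/1.20204 + 315.6 = 284.7586, v = 436.2·(+0.19283)/1.20204 + 247.3 = 317.2740
M1: Pc = R·M1+t = (+0.10948, +0.19276, +1.21452); u = 726.4·(+0.10948)/1.21452 + 315.6 = 381.0787, v = 436.2·(+0.19276)/1.21452 + 247.3 = 316.5306
M2: Pc = R·M2+t = (+0.11404, +0.04317, +1.15516); u = 726.4·(+0.11404)/1.15516 + 315.6 = 387.3090, v = 436.2·(+0.04317)/1.15516 + 247.3 = 263.6024
M3: Pc = R·M3+t = (-0.04648, +0.04324, +1.14268); u = 726.4·(-0.04648)/1.14268 + 315.6 = 286.0533, v = 436.2·(+0.04324)/1.14268 + 247.3 = 263.8059

c0=(284.76, 317.27) c1=(381.08, 316.53) c2=(387.31, 263.60) c3=(286.05, 263.81)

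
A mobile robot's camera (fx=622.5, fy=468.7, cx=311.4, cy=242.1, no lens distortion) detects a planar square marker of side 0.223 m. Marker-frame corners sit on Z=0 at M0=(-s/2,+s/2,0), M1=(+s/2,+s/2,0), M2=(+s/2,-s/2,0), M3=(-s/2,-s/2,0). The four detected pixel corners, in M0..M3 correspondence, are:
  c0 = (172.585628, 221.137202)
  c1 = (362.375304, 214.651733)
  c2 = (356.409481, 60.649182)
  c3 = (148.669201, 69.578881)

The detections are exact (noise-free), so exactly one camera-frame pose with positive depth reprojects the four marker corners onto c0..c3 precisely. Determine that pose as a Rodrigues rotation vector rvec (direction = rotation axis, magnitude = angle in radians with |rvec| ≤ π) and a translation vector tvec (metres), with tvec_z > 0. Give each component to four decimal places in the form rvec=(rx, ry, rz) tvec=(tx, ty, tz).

Intrinsics K: fx=622.5, fy=468.7, cx=311.4, cy=242.1
Marker side s = 0.223 m; corners in marker frame (Z=0):
  M0 = (-0.1115, +0.1115, 0)
  M1 = (+0.1115, +0.1115, 0)
  M2 = (+0.1115, -0.1115, 0)
  M3 = (-0.1115, -0.1115, 0)
Detected image corners:
  c0 = (172.585628, 221.137202) px
  c1 = (362.375304, 214.651733) px
  c2 = (356.409481, 60.649182) px
  c3 = (148.669201, 69.578881) px
Planar DLT: solve 8×8 A·h = b for H (H[2,2]=1):
  H  [+876.19726 +173.52802 +259.78401]
  H  [-41.54657 +742.93304 +145.00837]
  H  [-0.05112 +0.40882 +1.00000]
B = K⁻¹H; ‖b₁‖=1.435378, ‖b₂‖=1.435378; λ = 2/(‖b₁‖+‖b₂‖) = 0.696681, sign → tz>0 ⇒ λ=+0.696681
r₁ = λ·B[:,0] = (+0.99842,-0.04336,-0.03561); r₂ = λ·B[:,1] = (+0.05173,+0.95718,+0.28482)
r₃ = r₁×r₂ = (+0.02174,-0.28621,+0.95792); SVD([r₁ r₂ r₃]) → R = UVᵀ:
  R  [+0.99842 +0.05173 +0.02174]
  R  [-0.04336 +0.95718 -0.28621]
  R  [-0.03561 +0.28482 +0.95792]
t = (-0.05777, -0.14432, +0.69668) m
tr R = 2.913529; θ = arccos((tr R − 1)/2) = 0.295130 rad = 16.910°
axis k = ((R−Rᵀ)₃₂, (R−Rᵀ)₁₃, (R−Rᵀ)₂₁) / (2 sinθ) = (+0.981612, +0.098585, -0.163459)
rvec = θ·k = (+0.289703, +0.029095, -0.048242)

rvec=(0.2897, 0.0291, -0.0482) tvec=(-0.0578, -0.1443, 0.6967)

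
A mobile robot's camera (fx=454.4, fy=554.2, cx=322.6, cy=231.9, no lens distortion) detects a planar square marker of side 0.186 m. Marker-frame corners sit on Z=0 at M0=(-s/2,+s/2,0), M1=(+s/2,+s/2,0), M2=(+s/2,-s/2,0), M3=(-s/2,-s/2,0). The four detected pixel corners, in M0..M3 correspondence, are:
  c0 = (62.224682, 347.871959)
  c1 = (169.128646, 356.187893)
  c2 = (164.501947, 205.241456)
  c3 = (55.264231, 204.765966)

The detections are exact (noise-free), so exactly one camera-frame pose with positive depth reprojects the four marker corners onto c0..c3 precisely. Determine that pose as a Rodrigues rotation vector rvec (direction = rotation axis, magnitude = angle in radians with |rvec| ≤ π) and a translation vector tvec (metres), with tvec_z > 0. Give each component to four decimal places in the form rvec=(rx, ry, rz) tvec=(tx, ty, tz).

rvec=(0.0917, 0.2033, 0.0037) tvec=(-0.3223, 0.0594, 0.6933)

Intrinsics K: fx=454.4, fy=554.2, cx=322.6, cy=231.9
Marker side s = 0.186 m; corners in marker frame (Z=0):
  M0 = (-0.0930, +0.0930, 0)
  M1 = (+0.0930, +0.0930, 0)
  M2 = (+0.0930, -0.0930, 0)
  M3 = (-0.0930, -0.0930, 0)
Detected image corners:
  c0 = (62.224682, 347.871959) px
  c1 = (169.128646, 356.187893) px
  c2 = (164.501947, 205.241456) px
  c3 = (55.264231, 204.765966) px
Planar DLT: solve 8×8 A·h = b for H (H[2,2]=1):
  H  [+548.17081 +46.16882 +111.35480]
  H  [-57.05727 +826.56927 +279.35768]
  H  [-0.29064 +0.13168 +1.00000]
B = K⁻¹H; ‖b₁‖=1.442409, ‖b₂‖=1.442409; λ = 2/(‖b₁‖+‖b₂‖) = 0.693284, sign → tz>0 ⇒ λ=+0.693284
r₁ = λ·B[:,0] = (+0.97940,+0.01294,-0.20150); r₂ = λ·B[:,1] = (+0.00563,+0.99581,+0.09129)
r₃ = r₁×r₂ = (+0.20183,-0.09055,+0.97523); SVD([r₁ r₂ r₃]) → R = UVᵀ:
  R  [+0.97940 +0.00563 +0.20183]
  R  [+0.01294 +0.99581 -0.09055]
  R  [-0.20150 +0.09129 +0.97523]
t = (-0.32230, +0.05937, +0.69328) m
tr R = 2.950438; θ = arccos((tr R − 1)/2) = 0.223089 rad = 12.782°
axis k = ((R−Rᵀ)₃₂, (R−Rᵀ)₁₃, (R−Rᵀ)₂₁) / (2 sinθ) = (+0.410948, +0.911509, +0.016521)
rvec = θ·k = (+0.091678, +0.203347, +0.003686)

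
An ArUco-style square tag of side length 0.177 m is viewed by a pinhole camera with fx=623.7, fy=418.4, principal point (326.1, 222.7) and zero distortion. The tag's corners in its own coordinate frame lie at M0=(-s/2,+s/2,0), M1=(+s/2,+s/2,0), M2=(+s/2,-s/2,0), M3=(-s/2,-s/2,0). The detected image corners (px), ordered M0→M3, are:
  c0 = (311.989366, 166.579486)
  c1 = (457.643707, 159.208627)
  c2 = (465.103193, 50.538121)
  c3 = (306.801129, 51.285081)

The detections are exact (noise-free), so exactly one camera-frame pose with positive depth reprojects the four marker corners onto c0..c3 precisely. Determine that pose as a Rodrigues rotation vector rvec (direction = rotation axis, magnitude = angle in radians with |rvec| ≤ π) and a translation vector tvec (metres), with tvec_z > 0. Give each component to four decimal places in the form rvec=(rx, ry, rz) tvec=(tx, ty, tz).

Intrinsics K: fx=623.7, fy=418.4, cx=326.1, cy=222.7
Marker side s = 0.177 m; corners in marker frame (Z=0):
  M0 = (-0.0885, +0.0885, 0)
  M1 = (+0.0885, +0.0885, 0)
  M2 = (+0.0885, -0.0885, 0)
  M3 = (-0.0885, -0.0885, 0)
Detected image corners:
  c0 = (311.989366, 166.579486) px
  c1 = (457.643707, 159.208627) px
  c2 = (465.103193, 50.538121) px
  c3 = (306.801129, 51.285081) px
Planar DLT: solve 8×8 A·h = b for H (H[2,2]=1):
  H  [+992.53400 +174.68224 +387.72326]
  H  [+13.84297 +682.63093 +109.18255]
  H  [+0.35132 +0.47280 +1.00000]
B = K⁻¹H; ‖b₁‖=1.458995, ‖b₂‖=1.458995; λ = 2/(‖b₁‖+‖b₂‖) = 0.685403, sign → tz>0 ⇒ λ=+0.685403
r₁ = λ·B[:,0] = (+0.96482,-0.10549,+0.24080); r₂ = λ·B[:,1] = (+0.02253,+0.94577,+0.32406)
r₃ = r₁×r₂ = (-0.26193,-0.30723,+0.91488); SVD([r₁ r₂ r₃]) → R = UVᵀ:
  R  [+0.96482 +0.02253 -0.26193]
  R  [-0.10549 +0.94577 -0.30723]
  R  [+0.24080 +0.32406 +0.91488]
t = (+0.06772, -0.18596, +0.68540) m
tr R = 2.825472; θ = arccos((tr R − 1)/2) = 0.420864 rad = 24.114°
axis k = ((R−Rᵀ)₃₂, (R−Rᵀ)₁₃, (R−Rᵀ)₂₁) / (2 sinθ) = (+0.772600, -0.615256, -0.156680)
rvec = θ·k = (+0.325160, -0.258939, -0.065941)

rvec=(0.3252, -0.2589, -0.0659) tvec=(0.0677, -0.1860, 0.6854)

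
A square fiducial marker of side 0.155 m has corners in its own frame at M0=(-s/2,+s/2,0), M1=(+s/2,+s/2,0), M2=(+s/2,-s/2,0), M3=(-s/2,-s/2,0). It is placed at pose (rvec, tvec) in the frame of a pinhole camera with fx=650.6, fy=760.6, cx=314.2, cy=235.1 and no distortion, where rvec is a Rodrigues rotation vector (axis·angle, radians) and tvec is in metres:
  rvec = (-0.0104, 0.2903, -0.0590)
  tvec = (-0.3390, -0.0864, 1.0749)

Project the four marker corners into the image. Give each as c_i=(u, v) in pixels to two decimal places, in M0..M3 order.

c0=(71.48, 232.03) c1=(153.00, 225.22) c2=(148.02, 113.61) c3=(66.92, 124.91)

Intrinsics K: fx=650.6, fy=760.6, cx=314.2, cy=235.1
Marker side s = 0.155 m; corners in marker frame (Z=0):
  M0 = (-0.0775, +0.0775, 0)
  M1 = (+0.0775, +0.0775, 0)
  M2 = (+0.0775, -0.0775, 0)
  M3 = (-0.0775, -0.0775, 0)
rvec = (-0.0104, 0.2903, -0.0590), |rvec| = θ = 0.29642 rad = 16.983°
Rodrigues: sinθ=0.29210, 1−cosθ=0.04361; R = I + sinθ·[k]× + (1−cosθ)·[k]×²:
    [+0.95644 +0.05664 +0.28637]
    [-0.05964 +0.99822 +0.00175]
    [-0.28576 -0.01875 +0.95812]
t = (-0.3390, -0.0864, 1.0749) m
M0: Pc = R·M0+t = (-0.40873, -0.00442, +1.09559); u = 650.6·(-0.40873)/1.09559 + 314.2 = 71.4797, v = 760.6·(-0.00442)/1.09559 + 235.1 = 232.0342
M1: Pc = R·M1+t = (-0.26049, -0.01366, +1.05130); u = 650.6·(-0.26049)/1.05130 + 314.2 = 152.9975, v = 760.6·(-0.01366)/1.05130 + 235.1 = 225.2172
M2: Pc = R·M2+t = (-0.26927, -0.16838, +1.05421); u = 650.6·(-0.26927)/1.05421 + 314.2 = 148.0238, v = 760.6·(-0.16838)/1.05421 + 235.1 = 113.6126
M3: Pc = R·M3+t = (-0.41751, -0.15914, +1.09850); u = 650.6·(-0.41751)/1.09850 + 314.2 = 66.9222, v = 760.6·(-0.15914)/1.09850 + 235.1 = 124.9117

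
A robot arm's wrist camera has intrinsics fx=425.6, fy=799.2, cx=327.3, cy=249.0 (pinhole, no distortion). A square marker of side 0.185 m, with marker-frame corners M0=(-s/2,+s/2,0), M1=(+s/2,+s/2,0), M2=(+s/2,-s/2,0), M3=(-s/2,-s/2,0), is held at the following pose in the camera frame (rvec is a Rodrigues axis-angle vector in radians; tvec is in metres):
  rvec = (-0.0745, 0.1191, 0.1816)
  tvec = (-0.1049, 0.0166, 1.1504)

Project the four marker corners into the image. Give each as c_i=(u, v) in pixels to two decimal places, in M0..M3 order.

Intrinsics K: fx=425.6, fy=799.2, cx=327.3, cy=249.0
Marker side s = 0.185 m; corners in marker frame (Z=0):
  M0 = (-0.0925, +0.0925, 0)
  M1 = (+0.0925, +0.0925, 0)
  M2 = (+0.0925, -0.0925, 0)
  M3 = (-0.0925, -0.0925, 0)
rvec = (-0.0745, 0.1191, 0.1816), |rvec| = θ = 0.22959 rad = 13.155°
Rodrigues: sinθ=0.22758, 1−cosθ=0.02624; R = I + sinθ·[k]× + (1−cosθ)·[k]×²:
    [+0.97652 -0.18443 +0.11132]
    [+0.17559 +0.98082 +0.08461]
    [-0.12479 -0.06308 +0.99018]
t = (-0.1049, 0.0166, 1.1504) m
M0: Pc = R·M0+t = (-0.21229, +0.09108, +1.15611); u = 425.6·(-0.21229)/1.15611 + 327.3 = 249.1502, v = 799.2·(+0.09108)/1.15611 + 249.0 = 311.9647
M1: Pc = R·M1+t = (-0.03163, +0.12357, +1.13302); u = 425.6·(-0.03163)/1.13302 + 327.3 = 315.4183, v = 799.2·(+0.12357)/1.13302 + 249.0 = 336.1613
M2: Pc = R·M2+t = (+0.00249, -0.05788, +1.14469); u = 425.6·(+0.00249)/1.14469 + 327.3 = 328.2249, v = 799.2·(-0.05788)/1.14469 + 249.0 = 208.5869
M3: Pc = R·M3+t = (-0.17817, -0.09037, +1.16778); u = 425.6·(-0.17817)/1.16778 + 327.3 = 262.3659, v = 799.2·(-0.09037)/1.16778 + 249.0 = 187.1542

c0=(249.15, 311.96) c1=(315.42, 336.16) c2=(328.22, 208.59) c3=(262.37, 187.15)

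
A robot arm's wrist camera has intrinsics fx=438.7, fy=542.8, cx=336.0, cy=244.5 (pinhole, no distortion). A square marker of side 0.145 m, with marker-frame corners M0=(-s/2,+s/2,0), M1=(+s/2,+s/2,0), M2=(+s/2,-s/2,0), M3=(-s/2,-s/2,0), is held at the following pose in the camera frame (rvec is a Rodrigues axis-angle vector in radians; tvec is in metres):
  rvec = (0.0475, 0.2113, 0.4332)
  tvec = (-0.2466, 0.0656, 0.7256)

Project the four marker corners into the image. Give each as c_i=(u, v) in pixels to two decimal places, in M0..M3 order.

c0=(135.70, 317.83) c1=(206.38, 366.87) c2=(241.10, 267.91) c3=(167.83, 221.77)

Intrinsics K: fx=438.7, fy=542.8, cx=336.0, cy=244.5
Marker side s = 0.145 m; corners in marker frame (Z=0):
  M0 = (-0.0725, +0.0725, 0)
  M1 = (+0.0725, +0.0725, 0)
  M2 = (+0.0725, -0.0725, 0)
  M3 = (-0.0725, -0.0725, 0)
rvec = (0.0475, 0.2113, 0.4332), |rvec| = θ = 0.48432 rad = 27.750°
Rodrigues: sinθ=0.46561, 1−cosθ=0.11501; R = I + sinθ·[k]× + (1−cosθ)·[k]×²:
    [+0.88610 -0.41154 +0.21322]
    [+0.42138 +0.90688 -0.00078]
    [-0.19305 +0.09054 +0.97700]
t = (-0.2466, 0.0656, 0.7256) m
M0: Pc = R·M0+t = (-0.34068, +0.10080, +0.74616); u = 438.7·(-0.34068)/0.74616 + 336.0 = 135.7002, v = 542.8·(+0.10080)/0.74616 + 244.5 = 317.8268
M1: Pc = R·M1+t = (-0.21219, +0.16190, +0.71817); u = 438.7·(-0.21219)/0.71817 + 336.0 = 206.3789, v = 542.8·(+0.16190)/0.71817 + 244.5 = 366.8653
M2: Pc = R·M2+t = (-0.15252, +0.03040, +0.70504); u = 438.7·(-0.15252)/0.70504 + 336.0 = 241.0960, v = 542.8·(+0.03040)/0.70504 + 244.5 = 267.9055
M3: Pc = R·M3+t = (-0.28101, -0.03070, +0.73303); u = 438.7·(-0.28101)/0.73303 + 336.0 = 167.8257, v = 542.8·(-0.03070)/0.73303 + 244.5 = 221.7676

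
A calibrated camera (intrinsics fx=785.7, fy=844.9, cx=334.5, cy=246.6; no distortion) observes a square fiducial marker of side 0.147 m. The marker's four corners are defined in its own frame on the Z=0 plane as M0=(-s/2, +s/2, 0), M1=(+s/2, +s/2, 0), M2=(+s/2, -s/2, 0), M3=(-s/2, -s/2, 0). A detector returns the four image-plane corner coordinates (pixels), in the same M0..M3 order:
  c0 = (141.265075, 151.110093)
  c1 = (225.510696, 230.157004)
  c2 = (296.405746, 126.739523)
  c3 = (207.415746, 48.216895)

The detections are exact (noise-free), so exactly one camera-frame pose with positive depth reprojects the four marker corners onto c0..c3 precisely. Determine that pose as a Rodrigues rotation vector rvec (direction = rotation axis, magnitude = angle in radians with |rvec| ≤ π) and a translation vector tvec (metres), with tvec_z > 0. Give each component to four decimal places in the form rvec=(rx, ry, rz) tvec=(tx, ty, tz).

rvec=(0.1354, 0.2578, 0.6772) tvec=(-0.1444, -0.1221, 0.9614)

Intrinsics K: fx=785.7, fy=844.9, cx=334.5, cy=246.6
Marker side s = 0.147 m; corners in marker frame (Z=0):
  M0 = (-0.0735, +0.0735, 0)
  M1 = (+0.0735, +0.0735, 0)
  M2 = (+0.0735, -0.0735, 0)
  M3 = (-0.0735, -0.0735, 0)
Detected image corners:
  c0 = (141.265075, 151.110093) px
  c1 = (225.510696, 230.157004) px
  c2 = (296.405746, 126.739523) px
  c3 = (207.415746, 48.216895) px
Planar DLT: solve 8×8 A·h = b for H (H[2,2]=1):
  H  [+545.68018 -419.06302 +216.47404]
  H  [+508.31384 +731.63881 +139.29575]
  H  [-0.19895 +0.21522 +1.00000]
B = K⁻¹H; ‖b₁‖=1.040169, ‖b₂‖=1.040169; λ = 2/(‖b₁‖+‖b₂‖) = 0.961382, sign → tz>0 ⇒ λ=+0.961382
r₁ = λ·B[:,0] = (+0.74912,+0.63422,-0.19127); r₂ = λ·B[:,1] = (-0.60085,+0.77212,+0.20691)
r₃ = r₁×r₂ = (+0.27891,-0.04008,+0.95948); SVD([r₁ r₂ r₃]) → R = UVᵀ:
  R  [+0.74912 -0.60085 +0.27891]
  R  [+0.63422 +0.77212 -0.04008]
  R  [-0.19127 +0.20691 +0.95948]
t = (-0.14442, -0.12210, +0.96138) m
tr R = 2.480720; θ = arccos((tr R − 1)/2) = 0.737191 rad = 42.238°
axis k = ((R−Rᵀ)₃₂, (R−Rᵀ)₁₃, (R−Rᵀ)₂₁) / (2 sinθ) = (+0.183714, +0.349722, +0.918664)
rvec = θ·k = (+0.135432, +0.257812, +0.677231)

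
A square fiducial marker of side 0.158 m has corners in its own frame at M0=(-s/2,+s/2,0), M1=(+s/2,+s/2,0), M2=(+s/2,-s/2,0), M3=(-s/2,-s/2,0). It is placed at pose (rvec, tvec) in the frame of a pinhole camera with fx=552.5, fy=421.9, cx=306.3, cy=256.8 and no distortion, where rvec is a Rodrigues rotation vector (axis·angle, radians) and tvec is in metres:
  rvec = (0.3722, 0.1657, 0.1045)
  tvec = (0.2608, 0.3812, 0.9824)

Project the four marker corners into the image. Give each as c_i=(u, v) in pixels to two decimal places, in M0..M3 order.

c0=(402.28, 439.93) c1=(490.03, 452.81) c2=(508.02, 399.42) c3=(414.53, 387.00)

Intrinsics K: fx=552.5, fy=421.9, cx=306.3, cy=256.8
Marker side s = 0.158 m; corners in marker frame (Z=0):
  M0 = (-0.0790, +0.0790, 0)
  M1 = (+0.0790, +0.0790, 0)
  M2 = (+0.0790, -0.0790, 0)
  M3 = (-0.0790, -0.0790, 0)
rvec = (0.3722, 0.1657, 0.1045), |rvec| = θ = 0.42061 rad = 24.099°
Rodrigues: sinθ=0.40831, 1−cosθ=0.08716; R = I + sinθ·[k]× + (1−cosθ)·[k]×²:
    [+0.98109 -0.07106 +0.18002]
    [+0.13183 +0.92637 -0.35279]
    [-0.14169 +0.36985 +0.91822]
t = (0.2608, 0.3812, 0.9824) m
M0: Pc = R·M0+t = (+0.17768, +0.44397, +1.02281); u = 552.5·(+0.17768)/1.02281 + 306.3 = 402.2786, v = 421.9·(+0.44397)/1.02281 + 256.8 = 439.9326
M1: Pc = R·M1+t = (+0.33269, +0.46480, +1.00042); u = 552.5·(+0.33269)/1.00042 + 306.3 = 490.0346, v = 421.9·(+0.46480)/1.00042 + 256.8 = 452.8150
M2: Pc = R·M2+t = (+0.34392, +0.31843, +0.94199); u = 552.5·(+0.34392)/0.94199 + 306.3 = 508.0180, v = 421.9·(+0.31843)/0.94199 + 256.8 = 399.4200
M3: Pc = R·M3+t = (+0.18891, +0.29760, +0.96438); u = 552.5·(+0.18891)/0.96438 + 306.3 = 414.5269, v = 421.9·(+0.29760)/0.96438 + 256.8 = 386.9966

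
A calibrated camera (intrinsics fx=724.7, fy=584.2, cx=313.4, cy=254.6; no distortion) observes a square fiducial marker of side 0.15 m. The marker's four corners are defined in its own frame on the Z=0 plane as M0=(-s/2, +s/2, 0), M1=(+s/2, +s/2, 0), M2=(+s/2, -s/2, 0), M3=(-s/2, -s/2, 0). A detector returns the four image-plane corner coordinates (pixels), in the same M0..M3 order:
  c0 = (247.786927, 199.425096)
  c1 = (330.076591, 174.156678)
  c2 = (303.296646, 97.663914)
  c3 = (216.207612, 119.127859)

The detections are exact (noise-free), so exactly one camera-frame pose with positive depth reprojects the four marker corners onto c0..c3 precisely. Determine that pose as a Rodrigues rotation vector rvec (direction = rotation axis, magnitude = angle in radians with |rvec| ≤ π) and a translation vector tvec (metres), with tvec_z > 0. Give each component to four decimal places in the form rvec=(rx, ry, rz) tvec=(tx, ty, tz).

rvec=(0.1926, -0.4949, -0.3459) tvec=(-0.0563, -0.1986, 1.0877)

Intrinsics K: fx=724.7, fy=584.2, cx=313.4, cy=254.6
Marker side s = 0.15 m; corners in marker frame (Z=0):
  M0 = (-0.0750, +0.0750, 0)
  M1 = (+0.0750, +0.0750, 0)
  M2 = (+0.0750, -0.0750, 0)
  M3 = (-0.0750, -0.0750, 0)
Detected image corners:
  c0 = (247.786927, 199.425096) px
  c1 = (330.076591, 174.156678) px
  c2 = (303.296646, 97.663914) px
  c3 = (216.207612, 119.127859) px
Planar DLT: solve 8×8 A·h = b for H (H[2,2]=1):
  H  [+672.81328 +260.31710 +275.86234]
  H  [-97.62830 +557.90484 +147.95686]
  H  [+0.39552 +0.24153 +1.00000]
B = K⁻¹H; ‖b₁‖=0.919390, ‖b₂‖=0.919390; λ = 2/(‖b₁‖+‖b₂‖) = 1.087678, sign → tz>0 ⇒ λ=+1.087678
r₁ = λ·B[:,0] = (+0.82376,-0.36925,+0.43020); r₂ = λ·B[:,1] = (+0.27709,+0.92423,+0.26270)
r₃ = r₁×r₂ = (-0.49461,-0.09720,+0.86367); SVD([r₁ r₂ r₃]) → R = UVᵀ:
  R  [+0.82376 +0.27709 -0.49461]
  R  [-0.36925 +0.92423 -0.09720]
  R  [+0.43020 +0.26270 +0.86367]
t = (-0.05634, -0.19855, +1.08768) m
tr R = 2.611660; θ = arccos((tr R − 1)/2) = 0.633720 rad = 36.310°
axis k = ((R−Rᵀ)₃₂, (R−Rᵀ)₁₃, (R−Rᵀ)₂₁) / (2 sinθ) = (+0.303896, -0.780890, -0.545764)
rvec = θ·k = (+0.192585, -0.494866, -0.345862)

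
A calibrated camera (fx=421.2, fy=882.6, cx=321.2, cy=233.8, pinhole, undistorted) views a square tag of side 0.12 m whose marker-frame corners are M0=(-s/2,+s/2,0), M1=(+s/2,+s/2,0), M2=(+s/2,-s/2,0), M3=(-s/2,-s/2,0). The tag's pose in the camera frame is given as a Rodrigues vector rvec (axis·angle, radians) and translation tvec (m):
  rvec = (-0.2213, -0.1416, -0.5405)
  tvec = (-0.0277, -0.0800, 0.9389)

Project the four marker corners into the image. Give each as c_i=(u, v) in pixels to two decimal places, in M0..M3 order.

c0=(299.53, 233.48) c1=(345.68, 177.91) c2=(317.60, 87.10) c3=(271.77, 139.23)

Intrinsics K: fx=421.2, fy=882.6, cx=321.2, cy=233.8
Marker side s = 0.12 m; corners in marker frame (Z=0):
  M0 = (-0.0600, +0.0600, 0)
  M1 = (+0.0600, +0.0600, 0)
  M2 = (+0.0600, -0.0600, 0)
  M3 = (-0.0600, -0.0600, 0)
rvec = (-0.2213, -0.1416, -0.5405), |rvec| = θ = 0.60097 rad = 34.433°
Rodrigues: sinθ=0.56544, 1−cosθ=0.17521; R = I + sinθ·[k]× + (1−cosθ)·[k]×²:
    [+0.84855 +0.52375 -0.07520]
    [-0.49335 +0.83451 +0.24535]
    [+0.19126 -0.17109 +0.96651]
t = (-0.0277, -0.0800, 0.9389) m
M0: Pc = R·M0+t = (-0.04719, -0.00033, +0.91716); u = 421.2·(-0.04719)/0.91716 + 321.2 = 299.5293, v = 882.6·(-0.00033)/0.91716 + 233.8 = 233.4840
M1: Pc = R·M1+t = (+0.05464, -0.05953, +0.94011); u = 421.2·(+0.05464)/0.94011 + 321.2 = 345.6795, v = 882.6·(-0.05953)/0.94011 + 233.8 = 177.9118
M2: Pc = R·M2+t = (-0.00821, -0.15967, +0.96064); u = 421.2·(-0.00821)/0.96064 + 321.2 = 317.5993, v = 882.6·(-0.15967)/0.96064 + 233.8 = 87.0998
M3: Pc = R·M3+t = (-0.11004, -0.10047, +0.93769); u = 421.2·(-0.11004)/0.93769 + 321.2 = 271.7722, v = 882.6·(-0.10047)/0.93769 + 233.8 = 139.2325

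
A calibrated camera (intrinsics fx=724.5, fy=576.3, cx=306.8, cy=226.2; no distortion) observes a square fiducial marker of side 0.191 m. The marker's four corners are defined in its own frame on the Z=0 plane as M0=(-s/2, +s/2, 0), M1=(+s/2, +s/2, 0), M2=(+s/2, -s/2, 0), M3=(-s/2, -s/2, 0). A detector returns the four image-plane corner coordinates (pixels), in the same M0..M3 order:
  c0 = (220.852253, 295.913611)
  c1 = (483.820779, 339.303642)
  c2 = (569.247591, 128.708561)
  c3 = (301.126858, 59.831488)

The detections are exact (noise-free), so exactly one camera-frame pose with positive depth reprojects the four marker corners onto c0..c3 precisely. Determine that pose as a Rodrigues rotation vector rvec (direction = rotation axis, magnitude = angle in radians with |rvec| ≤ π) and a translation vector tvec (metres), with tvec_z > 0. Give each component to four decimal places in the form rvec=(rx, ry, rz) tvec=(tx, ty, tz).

Intrinsics K: fx=724.5, fy=576.3, cx=306.8, cy=226.2
Marker side s = 0.191 m; corners in marker frame (Z=0):
  M0 = (-0.0955, +0.0955, 0)
  M1 = (+0.0955, +0.0955, 0)
  M2 = (+0.0955, -0.0955, 0)
  M3 = (-0.0955, -0.0955, 0)
Detected image corners:
  c0 = (220.852253, 295.913611) px
  c1 = (483.820779, 339.303642) px
  c2 = (569.247591, 128.708561) px
  c3 = (301.126858, 59.831488) px
Planar DLT: solve 8×8 A·h = b for H (H[2,2]=1):
  H  [+1598.77640 -329.29989 +399.43016]
  H  [+401.41269 +1220.93013 +210.20888]
  H  [+0.53036 +0.26706 +1.00000]
B = K⁻¹H; ‖b₁‖=2.109188, ‖b₂‖=2.109188; λ = 2/(‖b₁‖+‖b₂‖) = 0.474116, sign → tz>0 ⇒ λ=+0.474116
r₁ = λ·B[:,0] = (+0.93977,+0.23154,+0.25145); r₂ = λ·B[:,1] = (-0.26911,+0.95475,+0.12662)
r₃ = r₁×r₂ = (-0.21076,-0.18666,+0.95955); SVD([r₁ r₂ r₃]) → R = UVᵀ:
  R  [+0.93977 -0.26911 -0.21076]
  R  [+0.23154 +0.95475 -0.18666]
  R  [+0.25145 +0.12662 +0.95955]
t = (+0.06062, -0.01316, +0.47412) m
tr R = 2.854068; θ = arccos((tr R − 1)/2) = 0.384372 rad = 22.023°
axis k = ((R−Rᵀ)₃₂, (R−Rᵀ)₁₃, (R−Rᵀ)₂₁) / (2 sinθ) = (+0.417724, -0.616313, +0.667581)
rvec = θ·k = (+0.160561, -0.236893, +0.256600)

rvec=(0.1606, -0.2369, 0.2566) tvec=(0.0606, -0.0132, 0.4741)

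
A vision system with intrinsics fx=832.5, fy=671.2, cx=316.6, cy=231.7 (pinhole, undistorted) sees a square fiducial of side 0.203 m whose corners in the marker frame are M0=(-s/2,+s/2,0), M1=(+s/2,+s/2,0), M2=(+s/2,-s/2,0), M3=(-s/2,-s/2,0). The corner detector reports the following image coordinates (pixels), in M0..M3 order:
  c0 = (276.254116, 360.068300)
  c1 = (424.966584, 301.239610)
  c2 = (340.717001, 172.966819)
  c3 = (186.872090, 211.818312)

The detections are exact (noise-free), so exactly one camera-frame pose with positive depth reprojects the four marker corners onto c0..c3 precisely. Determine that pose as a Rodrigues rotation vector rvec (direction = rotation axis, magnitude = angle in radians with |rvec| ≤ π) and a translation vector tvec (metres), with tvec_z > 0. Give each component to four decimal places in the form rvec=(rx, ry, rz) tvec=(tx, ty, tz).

Intrinsics K: fx=832.5, fy=671.2, cx=316.6, cy=231.7
Marker side s = 0.203 m; corners in marker frame (Z=0):
  M0 = (-0.1015, +0.1015, 0)
  M1 = (+0.1015, +0.1015, 0)
  M2 = (+0.1015, -0.1015, 0)
  M3 = (-0.1015, -0.1015, 0)
Detected image corners:
  c0 = (276.254116, 360.068300) px
  c1 = (424.966584, 301.239610) px
  c2 = (340.717001, 172.966819) px
  c3 = (186.872090, 211.818312) px
Planar DLT: solve 8×8 A·h = b for H (H[2,2]=1):
  H  [+942.35377 +365.19790 +311.23867]
  H  [-71.98339 +625.41206 +258.52675]
  H  [+0.64088 -0.20066 +1.00000]
B = K⁻¹H; ‖b₁‖=1.143495, ‖b₂‖=1.143495; λ = 2/(‖b₁‖+‖b₂‖) = 0.874512, sign → tz>0 ⇒ λ=+0.874512
r₁ = λ·B[:,0] = (+0.77677,-0.28726,+0.56046); r₂ = λ·B[:,1] = (+0.45036,+0.87543,-0.17548)
r₃ = r₁×r₂ = (-0.44024,+0.38872,+0.80938); SVD([r₁ r₂ r₃]) → R = UVᵀ:
  R  [+0.77677 +0.45036 -0.44024]
  R  [-0.28726 +0.87543 +0.38872]
  R  [+0.56046 -0.17548 +0.80938]
t = (-0.00563, +0.03495, +0.87451) m
tr R = 2.461574; θ = arccos((tr R − 1)/2) = 0.751322 rad = 43.048°
axis k = ((R−Rᵀ)₃₂, (R−Rᵀ)₁₃, (R−Rᵀ)₂₁) / (2 sinθ) = (-0.413269, -0.732997, -0.540300)
rvec = θ·k = (-0.310498, -0.550717, -0.405939)

rvec=(-0.3105, -0.5507, -0.4059) tvec=(-0.0056, 0.0350, 0.8745)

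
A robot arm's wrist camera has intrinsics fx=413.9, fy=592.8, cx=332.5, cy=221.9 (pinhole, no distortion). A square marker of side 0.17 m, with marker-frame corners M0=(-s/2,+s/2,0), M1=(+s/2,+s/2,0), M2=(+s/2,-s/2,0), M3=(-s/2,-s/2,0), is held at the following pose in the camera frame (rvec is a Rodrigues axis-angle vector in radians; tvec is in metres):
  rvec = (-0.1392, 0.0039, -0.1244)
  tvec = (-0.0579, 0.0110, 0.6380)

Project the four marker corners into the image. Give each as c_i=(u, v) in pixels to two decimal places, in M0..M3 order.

Intrinsics K: fx=413.9, fy=592.8, cx=332.5, cy=221.9
Marker side s = 0.17 m; corners in marker frame (Z=0):
  M0 = (-0.0850, +0.0850, 0)
  M1 = (+0.0850, +0.0850, 0)
  M2 = (+0.0850, -0.0850, 0)
  M3 = (-0.0850, -0.0850, 0)
rvec = (-0.1392, 0.0039, -0.1244), |rvec| = θ = 0.18673 rad = 10.699°
Rodrigues: sinθ=0.18564, 1−cosθ=0.01738; R = I + sinθ·[k]× + (1−cosθ)·[k]×²:
    [+0.99228 +0.12341 +0.01251]
    [-0.12395 +0.98262 +0.13815]
    [+0.00476 -0.13863 +0.99033]
t = (-0.0579, 0.0110, 0.6380) m
M0: Pc = R·M0+t = (-0.13175, +0.10506, +0.62581); u = 413.9·(-0.13175)/0.62581 + 332.5 = 245.3605, v = 592.8·(+0.10506)/0.62581 + 221.9 = 321.4169
M1: Pc = R·M1+t = (+0.03693, +0.08399, +0.62662); u = 413.9·(+0.03693)/0.62662 + 332.5 = 356.8954, v = 592.8·(+0.08399)/0.62662 + 221.9 = 301.3544
M2: Pc = R·M2+t = (+0.01595, -0.08306, +0.65019); u = 413.9·(+0.01595)/0.65019 + 332.5 = 342.6560, v = 592.8·(-0.08306)/0.65019 + 221.9 = 146.1723
M3: Pc = R·M3+t = (-0.15273, -0.06199, +0.64938); u = 413.9·(-0.15273)/0.64938 + 332.5 = 235.1513, v = 592.8·(-0.06199)/0.64938 + 221.9 = 165.3135

c0=(245.36, 321.42) c1=(356.90, 301.35) c2=(342.66, 146.17) c3=(235.15, 165.31)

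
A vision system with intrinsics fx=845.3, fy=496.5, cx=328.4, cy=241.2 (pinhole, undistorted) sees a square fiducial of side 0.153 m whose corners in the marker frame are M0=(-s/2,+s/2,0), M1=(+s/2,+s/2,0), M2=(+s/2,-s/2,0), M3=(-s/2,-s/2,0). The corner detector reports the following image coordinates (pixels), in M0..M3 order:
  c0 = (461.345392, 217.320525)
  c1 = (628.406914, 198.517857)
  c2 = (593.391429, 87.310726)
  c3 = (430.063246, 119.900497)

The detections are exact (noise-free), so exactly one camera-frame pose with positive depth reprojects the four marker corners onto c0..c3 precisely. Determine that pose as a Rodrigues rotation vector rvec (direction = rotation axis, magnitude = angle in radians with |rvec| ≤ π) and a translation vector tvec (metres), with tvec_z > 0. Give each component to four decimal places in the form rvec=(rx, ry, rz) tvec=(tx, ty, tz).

rvec=(0.0799, 0.6626, -0.1764) tvec=(0.1658, -0.1226, 0.7204)

Intrinsics K: fx=845.3, fy=496.5, cx=328.4, cy=241.2
Marker side s = 0.153 m; corners in marker frame (Z=0):
  M0 = (-0.0765, +0.0765, 0)
  M1 = (+0.0765, +0.0765, 0)
  M2 = (+0.0765, -0.0765, 0)
  M3 = (-0.0765, -0.0765, 0)
Detected image corners:
  c0 = (461.345392, 217.320525) px
  c1 = (628.406914, 198.517857) px
  c2 = (593.391429, 87.310726) px
  c3 = (430.063246, 119.900497) px
Planar DLT: solve 8×8 A·h = b for H (H[2,2]=1):
  H  [+626.53079 +228.76363 +522.91230]
  H  [-301.48374 +682.63629 +156.70302]
  H  [-0.85784 +0.02443 +1.00000]
B = K⁻¹H; ‖b₁‖=1.388035, ‖b₂‖=1.388035; λ = 2/(‖b₁‖+‖b₂‖) = 0.720443, sign → tz>0 ⇒ λ=+0.720443
r₁ = λ·B[:,0] = (+0.77409,-0.13723,-0.61802); r₂ = λ·B[:,1] = (+0.18814,+0.98199,+0.01760)
r₃ = r₁×r₂ = (+0.60447,-0.12990,+0.78596); SVD([r₁ r₂ r₃]) → R = UVᵀ:
  R  [+0.77409 +0.18814 +0.60447]
  R  [-0.13723 +0.98199 -0.12990]
  R  [-0.61802 +0.01760 +0.78596]
t = (+0.16578, -0.12261, +0.72044) m
tr R = 2.542039; θ = arccos((tr R − 1)/2) = 0.690356 rad = 39.554°
axis k = ((R−Rᵀ)₃₂, (R−Rᵀ)₁₃, (R−Rᵀ)₂₁) / (2 sinθ) = (+0.115807, +0.959857, -0.255465)
rvec = θ·k = (+0.079948, +0.662643, -0.176362)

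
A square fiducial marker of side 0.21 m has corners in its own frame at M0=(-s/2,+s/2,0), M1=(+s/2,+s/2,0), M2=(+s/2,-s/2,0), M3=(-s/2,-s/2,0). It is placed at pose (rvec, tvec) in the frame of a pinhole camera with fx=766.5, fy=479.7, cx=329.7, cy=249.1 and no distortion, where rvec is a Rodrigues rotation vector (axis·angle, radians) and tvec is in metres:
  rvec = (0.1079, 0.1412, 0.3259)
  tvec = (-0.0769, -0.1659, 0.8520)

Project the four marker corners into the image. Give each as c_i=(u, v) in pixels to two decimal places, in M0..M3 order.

Intrinsics K: fx=766.5, fy=479.7, cx=329.7, cy=249.1
Marker side s = 0.21 m; corners in marker frame (Z=0):
  M0 = (-0.1050, +0.1050, 0)
  M1 = (+0.1050, +0.1050, 0)
  M2 = (+0.1050, -0.1050, 0)
  M3 = (-0.1050, -0.1050, 0)
rvec = (0.1079, 0.1412, 0.3259), |rvec| = θ = 0.37120 rad = 21.268°
Rodrigues: sinθ=0.36274, 1−cosθ=0.06811; R = I + sinθ·[k]× + (1−cosθ)·[k]×²:
    [+0.93765 -0.31094 +0.15536]
    [+0.32600 +0.94175 -0.08269]
    [-0.12060 +0.12818 +0.98439]
t = (-0.0769, -0.1659, 0.8520) m
M0: Pc = R·M0+t = (-0.20800, -0.10125, +0.87812); u = 766.5·(-0.20800)/0.87812 + 329.7 = 148.1388, v = 479.7·(-0.10125)/0.87812 + 249.1 = 193.7912
M1: Pc = R·M1+t = (-0.01110, -0.03279, +0.85280); u = 766.5·(-0.01110)/0.85280 + 329.7 = 319.7274, v = 479.7·(-0.03279)/0.85280 + 249.1 = 230.6573
M2: Pc = R·M2+t = (+0.05420, -0.23055, +0.82588); u = 766.5·(+0.05420)/0.82588 + 329.7 = 380.0044, v = 479.7·(-0.23055)/0.82588 + 249.1 = 115.1860
M3: Pc = R·M3+t = (-0.14270, -0.29901, +0.85120); u = 766.5·(-0.14270)/0.85120 + 329.7 = 201.1960, v = 479.7·(-0.29901)/0.85120 + 249.1 = 80.5896

c0=(148.14, 193.79) c1=(319.73, 230.66) c2=(380.00, 115.19) c3=(201.20, 80.59)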